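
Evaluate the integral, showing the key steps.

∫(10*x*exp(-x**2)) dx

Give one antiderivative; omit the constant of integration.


Step 1. Substitute u = x**2, turning ∫(10*x*exp(-x**2)) dx into ∫(5*exp(-u)) du: now ∫(5*exp(-u)) du.
Step 2. Evaluate the standard form: now -5*exp(-u).
Step 3. Substitute back u = x**2: now -5*exp(-x**2).
Answer: -5*exp(-x**2).


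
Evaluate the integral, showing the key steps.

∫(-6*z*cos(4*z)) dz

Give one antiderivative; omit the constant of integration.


Step 1. Integrate ∫(-6*z*cos(4*z)) dz by parts with u = z, dv = (-6*cos(4*z)) dz, so v = -3*sin(4*z)/2: now -3*z*sin(4*z)/2 + ∫(3*sin(4*z)/2) dz.
Step 2. Evaluate the standard form: now -3*z*sin(4*z)/2 - 3*cos(4*z)/8.
Answer: -3*z*sin(4*z)/2 - 3*cos(4*z)/8.


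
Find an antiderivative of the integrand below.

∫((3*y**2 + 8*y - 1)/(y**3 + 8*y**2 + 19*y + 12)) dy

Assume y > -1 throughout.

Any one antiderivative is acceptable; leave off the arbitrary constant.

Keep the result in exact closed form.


Answer: -log(y + 1) - log(y + 3) + 5*log(y + 4).


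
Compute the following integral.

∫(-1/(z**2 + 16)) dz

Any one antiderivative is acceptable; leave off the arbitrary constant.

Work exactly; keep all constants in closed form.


Answer: -atan(z/4)/4.


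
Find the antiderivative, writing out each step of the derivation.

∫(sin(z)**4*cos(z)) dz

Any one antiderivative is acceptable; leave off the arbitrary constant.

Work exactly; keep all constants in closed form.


Step 1. Substitute u = sin(z), turning ∫(sin(z)**4*cos(z)) dz into ∫(u**4) du: now ∫(u**4) du.
Step 2. Evaluate the standard form: now u**5/5.
Step 3. Substitute back u = sin(z): now sin(z)**5/5.
Answer: sin(z)**5/5.


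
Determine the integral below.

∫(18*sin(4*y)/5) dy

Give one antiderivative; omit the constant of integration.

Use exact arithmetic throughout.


Answer: -9*cos(4*y)/10.


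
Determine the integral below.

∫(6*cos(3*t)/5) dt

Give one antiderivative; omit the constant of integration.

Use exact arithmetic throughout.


Answer: 2*sin(3*t)/5.


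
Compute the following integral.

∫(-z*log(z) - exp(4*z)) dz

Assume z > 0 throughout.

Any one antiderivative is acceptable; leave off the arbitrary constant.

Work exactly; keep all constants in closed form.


Answer: -z**2*log(z)/2 + z**2/4 - exp(4*z)/4.


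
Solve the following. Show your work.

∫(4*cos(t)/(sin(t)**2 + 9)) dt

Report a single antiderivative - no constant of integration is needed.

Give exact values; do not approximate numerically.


Step 1. Substitute u = sin(t), turning ∫(4*cos(t)/(sin(t)**2 + 9)) dt into ∫(4/(u**2 + 9)) du: now ∫(4/(u**2 + 9)) du.
Step 2. Evaluate the standard form: now 4*atan(u/3)/3.
Step 3. Substitute back u = sin(t): now 4*atan(sin(t)/3)/3.
Answer: 4*atan(sin(t)/3)/3.


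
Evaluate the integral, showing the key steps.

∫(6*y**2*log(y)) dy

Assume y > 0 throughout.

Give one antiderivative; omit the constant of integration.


Step 1. Integrate ∫(6*y**2*log(y)) dy by parts with u = log(y), dv = (6*y**2) dy, so v = 2*y**3 [assuming y > 0]: now 2*y**3*log(y) + ∫(-2*y**2) dy.
Step 2. Evaluate the standard form: now 2*y**3*log(y) - 2*y**3/3.
Answer: 2*y**3*log(y) - 2*y**3/3.


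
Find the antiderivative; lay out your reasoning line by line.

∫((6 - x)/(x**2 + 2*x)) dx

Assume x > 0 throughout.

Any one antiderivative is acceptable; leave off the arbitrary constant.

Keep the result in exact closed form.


Step 1. Decompose ∫((6 - x)/(x**2 + 2*x)) dx by partial fractions, (6 - x)/(x**2 + 2*x) = -4/(x + 2) + 3/x: now ∫(3/x) dx + ∫(-4/(x + 2)) dx.
Step 2. Evaluate the standard form [assuming x > -2]: now -4*log(x + 2) + ∫(3/x) dx.
Step 3. Evaluate the standard form [assuming x > 0]: now 3*log(x) - 4*log(x + 2).
Answer: 3*log(x) - 4*log(x + 2).


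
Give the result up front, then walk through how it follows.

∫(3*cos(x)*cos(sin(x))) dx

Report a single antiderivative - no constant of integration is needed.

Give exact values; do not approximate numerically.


The answer is 3*sin(sin(x)).
Step 1. Substitute u = sin(x), turning ∫(3*cos(x)*cos(sin(x))) dx into ∫(3*cos(u)) du: now ∫(3*cos(u)) du.
Step 2. Evaluate the standard form: now 3*sin(u).
Step 3. Substitute back u = sin(x): now 3*sin(sin(x)).
Answer: 3*sin(sin(x)).


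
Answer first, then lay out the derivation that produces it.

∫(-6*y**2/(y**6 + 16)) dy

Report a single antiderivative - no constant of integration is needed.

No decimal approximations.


The answer is -atan(y**3/4)/2.
Step 1. Substitute u = y**3, turning ∫(-6*y**2/(y**6 + 16)) dy into ∫(-2/(u**2 + 16)) du: now ∫(-2/(u**2 + 16)) du.
Step 2. Evaluate the standard form: now -atan(u/4)/2.
Step 3. Substitute back u = y**3: now -atan(y**3/4)/2.
Answer: -atan(y**3/4)/2.


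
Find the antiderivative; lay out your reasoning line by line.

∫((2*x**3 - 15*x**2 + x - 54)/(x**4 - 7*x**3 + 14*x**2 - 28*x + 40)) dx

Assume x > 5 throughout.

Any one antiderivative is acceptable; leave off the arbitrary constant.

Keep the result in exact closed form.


Step 1. Decompose ∫((2*x**3 - 15*x**2 + x - 54)/(x**4 - 7*x**3 + 14*x**2 - 28*x + 40)) dx by partial fractions, (2*x**3 - 15*x**2 + x - 54)/(x**4 - 7*x**3 + 14*x**2 - 28*x + 40) = 1/(x**2 + 4) + 4/(x - 2) - 2/(x - 5): now ∫(-2/(x - 5)) dx + ∫(4/(x - 2)) dx + ∫(1/(x**2 + 4)) dx.
Step 2. Evaluate the standard form [assuming x > 5]: now -2*log(x - 5) + ∫(4/(x - 2)) dx + ∫(1/(x**2 + 4)) dx.
Step 3. Evaluate the standard form [assuming x > 2]: now -2*log(x - 5) + 4*log(x - 2) + ∫(1/(x**2 + 4)) dx.
Step 4. Evaluate the standard form: now -2*log(x - 5) + 4*log(x - 2) + atan(x/2)/2.
Answer: -2*log(x - 5) + 4*log(x - 2) + atan(x/2)/2.


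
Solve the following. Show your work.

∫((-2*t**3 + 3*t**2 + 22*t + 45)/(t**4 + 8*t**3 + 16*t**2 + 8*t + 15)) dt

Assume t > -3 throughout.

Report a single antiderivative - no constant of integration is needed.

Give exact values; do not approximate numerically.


Step 1. Decompose ∫((-2*t**3 + 3*t**2 + 22*t + 45)/(t**4 + 8*t**3 + 16*t**2 + 8*t + 15)) dt by partial fractions, (-2*t**3 + 3*t**2 + 22*t + 45)/(t**4 + 8*t**3 + 16*t**2 + 8*t + 15) = 3/(t**2 + 1) - 5/(t + 5) + 3/(t + 3): now ∫(3/(t + 3)) dt + ∫(-5/(t + 5)) dt + ∫(3/(t**2 + 1)) dt.
Step 2. Evaluate the standard form [assuming t > -3]: now 3*log(t + 3) + ∫(-5/(t + 5)) dt + ∫(3/(t**2 + 1)) dt.
Step 3. Evaluate the standard form [assuming t > -5]: now 3*log(t + 3) - 5*log(t + 5) + ∫(3/(t**2 + 1)) dt.
Step 4. Evaluate the standard form: now 3*log(t + 3) - 5*log(t + 5) + 3*atan(t).
Answer: 3*log(t + 3) - 5*log(t + 5) + 3*atan(t).


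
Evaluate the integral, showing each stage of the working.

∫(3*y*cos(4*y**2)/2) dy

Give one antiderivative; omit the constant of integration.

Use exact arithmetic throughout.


Step 1. Substitute u = y**2, turning ∫(3*y*cos(4*y**2)/2) dy into ∫(3*cos(4*u)/4) du: now ∫(3*cos(4*u)/4) du.
Step 2. Evaluate the standard form: now 3*sin(4*u)/16.
Step 3. Substitute back u = y**2: now 3*sin(4*y**2)/16.
Answer: 3*sin(4*y**2)/16.


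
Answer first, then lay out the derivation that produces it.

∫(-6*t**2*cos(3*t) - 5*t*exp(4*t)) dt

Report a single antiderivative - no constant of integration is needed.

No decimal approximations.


The answer is -2*t**2*sin(3*t) - 5*t*exp(4*t)/4 - 4*t*cos(3*t)/3 + 5*exp(4*t)/16 + 4*sin(3*t)/9.
Step 1. Rewrite: now ∫(-5*t*exp(4*t)) dt + ∫(-6*t**2*cos(3*t)) dt.
Step 2. Integrate ∫(-5*t*exp(4*t)) dt by parts with u = t, dv = (-5*exp(4*t)) dt, so v = -5*exp(4*t)/4: now -5*t*exp(4*t)/4 + ∫(-6*t**2*cos(3*t)) dt + ∫(5*exp(4*t)/4) dt.
Step 3. Evaluate the standard form: now -5*t*exp(4*t)/4 + 5*exp(4*t)/16 + ∫(-6*t**2*cos(3*t)) dt.
Step 4. Integrate ∫(-6*t**2*cos(3*t)) dt by parts with u = t**2, dv = (-6*cos(3*t)) dt, so v = -2*sin(3*t): now -2*t**2*sin(3*t) - 5*t*exp(4*t)/4 + 5*exp(4*t)/16 + ∫(4*t*sin(3*t)) dt.
Step 5. Integrate ∫(4*t*sin(3*t)) dt by parts with u = t, dv = (4*sin(3*t)) dt, so v = -4*cos(3*t)/3: now -2*t**2*sin(3*t) - 5*t*exp(4*t)/4 - 4*t*cos(3*t)/3 + 5*exp(4*t)/16 + ∫(4*cos(3*t)/3) dt.
Step 6. Evaluate the standard form: now -2*t**2*sin(3*t) - 5*t*exp(4*t)/4 - 4*t*cos(3*t)/3 + 5*exp(4*t)/16 + 4*sin(3*t)/9.
Answer: -2*t**2*sin(3*t) - 5*t*exp(4*t)/4 - 4*t*cos(3*t)/3 + 5*exp(4*t)/16 + 4*sin(3*t)/9.


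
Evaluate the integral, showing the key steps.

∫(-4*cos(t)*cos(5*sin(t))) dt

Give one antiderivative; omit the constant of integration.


Step 1. Substitute u = sin(t), turning ∫(-4*cos(t)*cos(5*sin(t))) dt into ∫(-4*cos(5*u)) du: now ∫(-4*cos(5*u)) du.
Step 2. Evaluate the standard form: now -4*sin(5*u)/5.
Step 3. Substitute back u = sin(t): now -4*sin(5*sin(t))/5.
Answer: -4*sin(5*sin(t))/5.


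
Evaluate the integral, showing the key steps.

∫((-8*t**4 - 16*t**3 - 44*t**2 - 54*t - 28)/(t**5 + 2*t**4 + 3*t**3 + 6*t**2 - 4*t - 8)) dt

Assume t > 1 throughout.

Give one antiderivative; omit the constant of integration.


Step 1. Decompose ∫((-8*t**4 - 16*t**3 - 44*t**2 - 54*t - 28)/(t**5 + 2*t**4 + 3*t**3 + 6*t**2 - 4*t - 8)) dt by partial fractions, (-8*t**4 - 16*t**3 - 44*t**2 - 54*t - 28)/(t**5 + 2*t**4 + 3*t**3 + 6*t**2 - 4*t - 8) = -2/(t**2 + 4) - 4/(t + 2) + 1/(t + 1) - 5/(t - 1): now ∫(-5/(t - 1)) dt + ∫(1/(t + 1)) dt + ∫(-4/(t + 2)) dt + ∫(-2/(t**2 + 4)) dt.
Step 2. Evaluate the standard form [assuming t > 1]: now -5*log(t - 1) + ∫(1/(t + 1)) dt + ∫(-4/(t + 2)) dt + ∫(-2/(t**2 + 4)) dt.
Step 3. Evaluate the standard form [assuming t > -1]: now -5*log(t - 1) + log(t + 1) + ∫(-4/(t + 2)) dt + ∫(-2/(t**2 + 4)) dt.
Step 4. Evaluate the standard form [assuming t > -2]: now -5*log(t - 1) + log(t + 1) - 4*log(t + 2) + ∫(-2/(t**2 + 4)) dt.
Step 5. Evaluate the standard form: now -5*log(t - 1) + log(t + 1) - 4*log(t + 2) - atan(t/2).
Answer: -5*log(t - 1) + log(t + 1) - 4*log(t + 2) - atan(t/2).


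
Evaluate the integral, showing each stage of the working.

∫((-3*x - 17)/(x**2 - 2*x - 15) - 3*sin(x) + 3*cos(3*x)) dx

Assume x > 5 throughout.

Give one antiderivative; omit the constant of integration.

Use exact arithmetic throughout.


Step 1. Rewrite: now ∫((-3*x - 17)/(x**2 - 2*x - 15)) dx + ∫(-3*sin(x)) dx + ∫(3*cos(3*x)) dx.
Step 2. Evaluate the standard form: now sin(3*x) + ∫((-3*x - 17)/(x**2 - 2*x - 15)) dx + ∫(-3*sin(x)) dx.
Step 3. Evaluate the standard form: now sin(3*x) + 3*cos(x) + ∫((-3*x - 17)/(x**2 - 2*x - 15)) dx.
Step 4. Decompose ∫((-3*x - 17)/(x**2 - 2*x - 15)) dx by partial fractions, (-3*x - 17)/(x**2 - 2*x - 15) = 1/(x + 3) - 4/(x - 5): now sin(3*x) + 3*cos(x) + ∫(-4/(x - 5)) dx + ∫(1/(x + 3)) dx.
Step 5. Evaluate the standard form [assuming x > -3]: now log(x + 3) + sin(3*x) + 3*cos(x) + ∫(-4/(x - 5)) dx.
Step 6. Evaluate the standard form [assuming x > 5]: now -4*log(x - 5) + log(x + 3) + sin(3*x) + 3*cos(x).
Answer: -4*log(x - 5) + log(x + 3) + sin(3*x) + 3*cos(x).


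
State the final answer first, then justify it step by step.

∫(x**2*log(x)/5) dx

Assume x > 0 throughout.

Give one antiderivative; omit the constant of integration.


The answer is x**3*log(x)/15 - x**3/45.
Step 1. Integrate ∫(x**2*log(x)/5) dx by parts with u = log(x), dv = (x**2/5) dx, so v = x**3/15 [assuming x > 0]: now x**3*log(x)/15 + ∫(-x**2/15) dx.
Step 2. Evaluate the standard form: now x**3*log(x)/15 - x**3/45.
Answer: x**3*log(x)/15 - x**3/45.


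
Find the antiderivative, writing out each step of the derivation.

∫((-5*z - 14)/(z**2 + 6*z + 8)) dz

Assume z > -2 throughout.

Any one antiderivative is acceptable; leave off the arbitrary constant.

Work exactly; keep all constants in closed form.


Step 1. Decompose ∫((-5*z - 14)/(z**2 + 6*z + 8)) dz by partial fractions, (-5*z - 14)/(z**2 + 6*z + 8) = -3/(z + 4) - 2/(z + 2): now ∫(-2/(z + 2)) dz + ∫(-3/(z + 4)) dz.
Step 2. Evaluate the standard form [assuming z > -2]: now -2*log(z + 2) + ∫(-3/(z + 4)) dz.
Step 3. Evaluate the standard form [assuming z > -4]: now -2*log(z + 2) - 3*log(z + 4).
Answer: -2*log(z + 2) - 3*log(z + 4).


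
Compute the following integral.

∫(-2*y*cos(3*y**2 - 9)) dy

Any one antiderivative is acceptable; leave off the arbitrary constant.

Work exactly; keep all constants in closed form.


Answer: -sin(3*y**2 - 9)/3.


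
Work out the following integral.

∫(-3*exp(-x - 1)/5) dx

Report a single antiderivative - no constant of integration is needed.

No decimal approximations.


Answer: 3*exp(-x - 1)/5.


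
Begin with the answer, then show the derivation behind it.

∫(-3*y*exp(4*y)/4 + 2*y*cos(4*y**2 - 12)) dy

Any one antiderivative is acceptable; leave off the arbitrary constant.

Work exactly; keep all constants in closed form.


The answer is -3*y*exp(4*y)/16 + 3*exp(4*y)/64 + sin(4*y**2 - 12)/4.
Step 1. Rewrite: now ∫(-3*y*exp(4*y)/4) dy + ∫(2*y*cos(4*y**2 - 12)) dy.
Step 2. Integrate ∫(-3*y*exp(4*y)/4) dy by parts with u = y, dv = (-3*exp(4*y)/4) dy, so v = -3*exp(4*y)/16: now -3*y*exp(4*y)/16 + ∫(2*y*cos(4*y**2 - 12)) dy + ∫(3*exp(4*y)/16) dy.
Step 3. Evaluate the standard form: now -3*y*exp(4*y)/16 + 3*exp(4*y)/64 + ∫(2*y*cos(4*y**2 - 12)) dy.
Step 4. Substitute u = y**2 - 3, turning ∫(2*y*cos(4*y**2 - 12)) dy into ∫(cos(4*u)) du: now -3*y*exp(4*y)/16 + 3*exp(4*y)/64 + ∫(cos(4*u)) du.
Step 5. Evaluate the standard form: now -3*y*exp(4*y)/16 + 3*exp(4*y)/64 + sin(4*u)/4.
Step 6. Substitute back u = y**2 - 3: now -3*y*exp(4*y)/16 + 3*exp(4*y)/64 + sin(4*y**2 - 12)/4.
Answer: -3*y*exp(4*y)/16 + 3*exp(4*y)/64 + sin(4*y**2 - 12)/4.


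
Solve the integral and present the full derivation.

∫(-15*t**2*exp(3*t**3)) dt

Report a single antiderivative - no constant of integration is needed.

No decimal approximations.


Step 1. Substitute u = t**3, turning ∫(-15*t**2*exp(3*t**3)) dt into ∫(-5*exp(3*u)) du: now ∫(-5*exp(3*u)) du.
Step 2. Evaluate the standard form: now -5*exp(3*u)/3.
Step 3. Substitute back u = t**3: now -5*exp(3*t**3)/3.
Answer: -5*exp(3*t**3)/3.


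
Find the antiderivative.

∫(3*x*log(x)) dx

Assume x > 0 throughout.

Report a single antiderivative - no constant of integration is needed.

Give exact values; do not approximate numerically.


Answer: 3*x**2*log(x)/2 - 3*x**2/4.


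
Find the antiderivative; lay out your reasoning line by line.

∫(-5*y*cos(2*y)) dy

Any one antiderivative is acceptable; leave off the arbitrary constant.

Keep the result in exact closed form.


Step 1. Integrate ∫(-5*y*cos(2*y)) dy by parts with u = y, dv = (-5*cos(2*y)) dy, so v = -5*sin(2*y)/2: now -5*y*sin(2*y)/2 + ∫(5*sin(2*y)/2) dy.
Step 2. Evaluate the standard form: now -5*y*sin(2*y)/2 - 5*cos(2*y)/4.
Answer: -5*y*sin(2*y)/2 - 5*cos(2*y)/4.


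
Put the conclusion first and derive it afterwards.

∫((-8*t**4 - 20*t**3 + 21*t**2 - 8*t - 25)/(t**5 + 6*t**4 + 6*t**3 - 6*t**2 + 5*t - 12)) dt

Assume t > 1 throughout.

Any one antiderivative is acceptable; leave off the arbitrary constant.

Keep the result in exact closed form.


The answer is -log(t - 1) - 2*log(t + 3) - 5*log(t + 4) + 3*atan(t).
Step 1. Decompose ∫((-8*t**4 - 20*t**3 + 21*t**2 - 8*t - 25)/(t**5 + 6*t**4 + 6*t**3 - 6*t**2 + 5*t - 12)) dt by partial fractions, (-8*t**4 - 20*t**3 + 21*t**2 - 8*t - 25)/(t**5 + 6*t**4 + 6*t**3 - 6*t**2 + 5*t - 12) = 3/(t**2 + 1) - 5/(t + 4) - 2/(t + 3) - 1/(t - 1): now ∫(-1/(t - 1)) dt + ∫(-2/(t + 3)) dt + ∫(-5/(t + 4)) dt + ∫(3/(t**2 + 1)) dt.
Step 2. Evaluate the standard form [assuming t > -3]: now -2*log(t + 3) + ∫(-1/(t - 1)) dt + ∫(-5/(t + 4)) dt + ∫(3/(t**2 + 1)) dt.
Step 3. Evaluate the standard form [assuming t > -4]: now -2*log(t + 3) - 5*log(t + 4) + ∫(-1/(t - 1)) dt + ∫(3/(t**2 + 1)) dt.
Step 4. Evaluate the standard form [assuming t > 1]: now -log(t - 1) - 2*log(t + 3) - 5*log(t + 4) + ∫(3/(t**2 + 1)) dt.
Step 5. Evaluate the standard form: now -log(t - 1) - 2*log(t + 3) - 5*log(t + 4) + 3*atan(t).
Answer: -log(t - 1) - 2*log(t + 3) - 5*log(t + 4) + 3*atan(t).


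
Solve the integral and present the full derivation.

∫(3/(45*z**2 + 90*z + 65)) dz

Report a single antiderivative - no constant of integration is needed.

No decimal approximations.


Step 1. Substitute u = 3*z + 3, turning ∫(3/(45*z**2 + 90*z + 65)) dz into ∫(1/(5*(u**2 + 4))) du: now ∫(1/(5*(u**2 + 4))) du.
Step 2. Evaluate the standard form: now atan(u/2)/10.
Step 3. Substitute back u = 3*z + 3: now atan(3*z/2 + 3/2)/10.
Answer: atan(3*z/2 + 3/2)/10.


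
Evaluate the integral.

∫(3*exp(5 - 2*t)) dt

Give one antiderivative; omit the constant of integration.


Answer: -3*exp(5 - 2*t)/2.


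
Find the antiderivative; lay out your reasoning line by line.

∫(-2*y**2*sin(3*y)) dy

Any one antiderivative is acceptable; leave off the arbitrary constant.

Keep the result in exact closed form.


Step 1. Integrate ∫(-2*y**2*sin(3*y)) dy by parts with u = y**2, dv = (-2*sin(3*y)) dy, so v = 2*cos(3*y)/3: now 2*y**2*cos(3*y)/3 + ∫(-4*y*cos(3*y)/3) dy.
Step 2. Integrate ∫(-4*y*cos(3*y)/3) dy by parts with u = y, dv = (-4*cos(3*y)/3) dy, so v = -4*sin(3*y)/9: now 2*y**2*cos(3*y)/3 - 4*y*sin(3*y)/9 + ∫(4*sin(3*y)/9) dy.
Step 3. Evaluate the standard form: now 2*y**2*cos(3*y)/3 - 4*y*sin(3*y)/9 - 4*cos(3*y)/27.
Answer: 2*y**2*cos(3*y)/3 - 4*y*sin(3*y)/9 - 4*cos(3*y)/27.


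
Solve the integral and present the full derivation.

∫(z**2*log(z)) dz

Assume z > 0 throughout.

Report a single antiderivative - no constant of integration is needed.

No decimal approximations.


Step 1. Integrate ∫(z**2*log(z)) dz by parts with u = log(z), dv = (z**2) dz, so v = z**3/3 [assuming z > 0]: now z**3*log(z)/3 + ∫(-z**2/3) dz.
Step 2. Evaluate the standard form: now z**3*log(z)/3 - z**3/9.
Answer: z**3*log(z)/3 - z**3/9.


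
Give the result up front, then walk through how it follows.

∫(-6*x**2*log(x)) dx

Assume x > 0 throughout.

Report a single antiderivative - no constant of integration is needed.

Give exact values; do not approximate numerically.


The answer is -2*x**3*log(x) + 2*x**3/3.
Step 1. Integrate ∫(-6*x**2*log(x)) dx by parts with u = log(x), dv = (-6*x**2) dx, so v = -2*x**3 [assuming x > 0]: now -2*x**3*log(x) + ∫(2*x**2) dx.
Step 2. Evaluate the standard form: now -2*x**3*log(x) + 2*x**3/3.
Answer: -2*x**3*log(x) + 2*x**3/3.


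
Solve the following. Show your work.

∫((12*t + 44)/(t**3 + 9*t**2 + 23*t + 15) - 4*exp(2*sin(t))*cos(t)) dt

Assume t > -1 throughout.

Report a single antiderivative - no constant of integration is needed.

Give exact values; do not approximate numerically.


Step 1. Rewrite: now ∫((12*t + 44)/(t**3 + 9*t**2 + 23*t + 15)) dt + ∫(-4*exp(2*sin(t))*cos(t)) dt.
Step 2. Substitute u = sin(t), turning ∫(-4*exp(2*sin(t))*cos(t)) dt into ∫(-4*exp(2*u)) du: now ∫((12*t + 44)/(t**3 + 9*t**2 + 23*t + 15)) dt + ∫(-4*exp(2*u)) du.
Step 3. Evaluate the standard form: now -2*exp(2*u) + ∫((12*t + 44)/(t**3 + 9*t**2 + 23*t + 15)) dt.
Step 4. Substitute back u = sin(t): now -2*exp(2*sin(t)) + ∫((12*t + 44)/(t**3 + 9*t**2 + 23*t + 15)) dt.
Step 5. Decompose ∫((12*t + 44)/(t**3 + 9*t**2 + 23*t + 15)) dt by partial fractions, (12*t + 44)/(t**3 + 9*t**2 + 23*t + 15) = -2/(t + 5) - 2/(t + 3) + 4/(t + 1): now -2*exp(2*sin(t)) + ∫(4/(t + 1)) dt + ∫(-2/(t + 3)) dt + ∫(-2/(t + 5)) dt.
Step 6. Evaluate the standard form [assuming t > -3]: now -2*exp(2*sin(t)) - 2*log(t + 3) + ∫(4/(t + 1)) dt + ∫(-2/(t + 5)) dt.
Step 7. Evaluate the standard form [assuming t > -1]: now -2*exp(2*sin(t)) + 4*log(t + 1) - 2*log(t + 3) + ∫(-2/(t + 5)) dt.
Step 8. Evaluate the standard form [assuming t > -5]: now -2*exp(2*sin(t)) + 4*log(t + 1) - 2*log(t + 3) - 2*log(t + 5).
Answer: -2*exp(2*sin(t)) + 4*log(t + 1) - 2*log(t + 3) - 2*log(t + 5).


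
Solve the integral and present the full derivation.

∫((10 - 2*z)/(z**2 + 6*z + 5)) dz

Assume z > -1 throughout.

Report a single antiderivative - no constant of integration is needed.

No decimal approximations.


Step 1. Decompose ∫((10 - 2*z)/(z**2 + 6*z + 5)) dz by partial fractions, (10 - 2*z)/(z**2 + 6*z + 5) = -5/(z + 5) + 3/(z + 1): now ∫(3/(z + 1)) dz + ∫(-5/(z + 5)) dz.
Step 2. Evaluate the standard form [assuming z > -5]: now -5*log(z + 5) + ∫(3/(z + 1)) dz.
Step 3. Evaluate the standard form [assuming z > -1]: now 3*log(z + 1) - 5*log(z + 5).
Answer: 3*log(z + 1) - 5*log(z + 5).


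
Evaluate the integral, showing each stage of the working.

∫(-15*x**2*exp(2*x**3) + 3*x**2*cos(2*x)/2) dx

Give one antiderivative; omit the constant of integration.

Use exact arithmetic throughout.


Step 1. Rewrite: now ∫(-15*x**2*exp(2*x**3)) dx + ∫(3*x**2*cos(2*x)/2) dx.
Step 2. Integrate ∫(3*x**2*cos(2*x)/2) dx by parts with u = x**2, dv = (3*cos(2*x)/2) dx, so v = 3*sin(2*x)/4: now 3*x**2*sin(2*x)/4 + ∫(-3*x*sin(2*x)/2) dx + ∫(-15*x**2*exp(2*x**3)) dx.
Step 3. Integrate ∫(-3*x*sin(2*x)/2) dx by parts with u = x, dv = (-3*sin(2*x)/2) dx, so v = 3*cos(2*x)/4: now 3*x**2*sin(2*x)/4 + 3*x*cos(2*x)/4 + ∫(-15*x**2*exp(2*x**3)) dx + ∫(-3*cos(2*x)/4) dx.
Step 4. Evaluate the standard form: now 3*x**2*sin(2*x)/4 + 3*x*cos(2*x)/4 - 3*sin(2*x)/8 + ∫(-15*x**2*exp(2*x**3)) dx.
Step 5. Substitute u = x**3, turning ∫(-15*x**2*exp(2*x**3)) dx into ∫(-5*exp(2*u)) du: now 3*x**2*sin(2*x)/4 + 3*x*cos(2*x)/4 - 3*sin(2*x)/8 + ∫(-5*exp(2*u)) du.
Step 6. Evaluate the standard form: now 3*x**2*sin(2*x)/4 + 3*x*cos(2*x)/4 - 5*exp(2*u)/2 - 3*sin(2*x)/8.
Step 7. Substitute back u = x**3: now 3*x**2*sin(2*x)/4 + 3*x*cos(2*x)/4 - 5*exp(2*x**3)/2 - 3*sin(2*x)/8.
Answer: 3*x**2*sin(2*x)/4 + 3*x*cos(2*x)/4 - 5*exp(2*x**3)/2 - 3*sin(2*x)/8.


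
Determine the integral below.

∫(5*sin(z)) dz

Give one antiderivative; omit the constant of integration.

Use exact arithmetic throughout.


Answer: -5*cos(z).


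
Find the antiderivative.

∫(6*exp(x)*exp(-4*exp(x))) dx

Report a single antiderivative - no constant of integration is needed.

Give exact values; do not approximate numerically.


Answer: -3*exp(-4*exp(x))/2.


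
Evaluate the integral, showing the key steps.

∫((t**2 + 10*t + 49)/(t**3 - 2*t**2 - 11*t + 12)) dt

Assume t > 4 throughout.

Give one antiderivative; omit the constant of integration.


Step 1. Decompose ∫((t**2 + 10*t + 49)/(t**3 - 2*t**2 - 11*t + 12)) dt by partial fractions, (t**2 + 10*t + 49)/(t**3 - 2*t**2 - 11*t + 12) = 1/(t + 3) - 5/(t - 1) + 5/(t - 4): now ∫(5/(t - 4)) dt + ∫(-5/(t - 1)) dt + ∫(1/(t + 3)) dt.
Step 2. Evaluate the standard form [assuming t > 4]: now 5*log(t - 4) + ∫(-5/(t - 1)) dt + ∫(1/(t + 3)) dt.
Step 3. Evaluate the standard form [assuming t > -3]: now 5*log(t - 4) + log(t + 3) + ∫(-5/(t - 1)) dt.
Step 4. Evaluate the standard form [assuming t > 1]: now 5*log(t - 4) - 5*log(t - 1) + log(t + 3).
Answer: 5*log(t - 4) - 5*log(t - 1) + log(t + 3).


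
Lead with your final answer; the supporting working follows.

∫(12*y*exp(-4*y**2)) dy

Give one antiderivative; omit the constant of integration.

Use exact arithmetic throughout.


The answer is -3*exp(-4*y**2)/2.
Step 1. Substitute u = y**2, turning ∫(12*y*exp(-4*y**2)) dy into ∫(6*exp(-4*u)) du: now ∫(6*exp(-4*u)) du.
Step 2. Evaluate the standard form: now -3*exp(-4*u)/2.
Step 3. Substitute back u = y**2: now -3*exp(-4*y**2)/2.
Answer: -3*exp(-4*y**2)/2.


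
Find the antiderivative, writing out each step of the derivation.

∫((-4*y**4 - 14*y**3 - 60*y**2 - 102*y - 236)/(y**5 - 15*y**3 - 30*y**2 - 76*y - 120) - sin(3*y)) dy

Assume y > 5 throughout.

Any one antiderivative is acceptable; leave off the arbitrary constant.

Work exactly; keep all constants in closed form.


Step 1. Rewrite: now ∫((-4*y**4 - 14*y**3 - 60*y**2 - 102*y - 236)/(y**5 - 15*y**3 - 30*y**2 - 76*y - 120)) dy + ∫(-sin(3*y)) dy.
Step 2. Decompose ∫((-4*y**4 - 14*y**3 - 60*y**2 - 102*y - 236)/(y**5 - 15*y**3 - 30*y**2 - 76*y - 120)) dy by partial fractions, (-4*y**4 - 14*y**3 - 60*y**2 - 102*y - 236)/(y**5 - 15*y**3 - 30*y**2 - 76*y - 120) = 2/(y**2 + 4) - 4/(y + 3) + 4/(y + 2) - 4/(y - 5): now ∫(-4/(y - 5)) dy + ∫(4/(y + 2)) dy + ∫(-4/(y + 3)) dy + ∫(2/(y**2 + 4)) dy + ∫(-sin(3*y)) dy.
Step 3. Evaluate the standard form [assuming y > -2]: now 4*log(y + 2) + ∫(-4/(y - 5)) dy + ∫(-4/(y + 3)) dy + ∫(2/(y**2 + 4)) dy + ∫(-sin(3*y)) dy.
Step 4. Evaluate the standard form [assuming y > 5]: now -4*log(y - 5) + 4*log(y + 2) + ∫(-4/(y + 3)) dy + ∫(2/(y**2 + 4)) dy + ∫(-sin(3*y)) dy.
Step 5. Evaluate the standard form [assuming y > -3]: now -4*log(y - 5) + 4*log(y + 2) - 4*log(y + 3) + ∫(2/(y**2 + 4)) dy + ∫(-sin(3*y)) dy.
Step 6. Evaluate the standard form: now -4*log(y - 5) + 4*log(y + 2) - 4*log(y + 3) + atan(y/2) + ∫(-sin(3*y)) dy.
Step 7. Evaluate the standard form: now -4*log(y - 5) + 4*log(y + 2) - 4*log(y + 3) + cos(3*y)/3 + atan(y/2).
Answer: -4*log(y - 5) + 4*log(y + 2) - 4*log(y + 3) + cos(3*y)/3 + atan(y/2).


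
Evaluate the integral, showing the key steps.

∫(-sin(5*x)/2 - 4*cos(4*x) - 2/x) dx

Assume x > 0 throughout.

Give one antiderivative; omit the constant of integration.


Step 1. Rewrite: now ∫(-2/x) dx + ∫(-sin(5*x)/2) dx + ∫(-4*cos(4*x)) dx.
Step 2. Evaluate the standard form: now -sin(4*x) + ∫(-2/x) dx + ∫(-sin(5*x)/2) dx.
Step 3. Evaluate the standard form: now -sin(4*x) + cos(5*x)/10 + ∫(-2/x) dx.
Step 4. Evaluate the standard form [assuming x > 0]: now -2*log(x) - sin(4*x) + cos(5*x)/10.
Answer: -2*log(x) - sin(4*x) + cos(5*x)/10.


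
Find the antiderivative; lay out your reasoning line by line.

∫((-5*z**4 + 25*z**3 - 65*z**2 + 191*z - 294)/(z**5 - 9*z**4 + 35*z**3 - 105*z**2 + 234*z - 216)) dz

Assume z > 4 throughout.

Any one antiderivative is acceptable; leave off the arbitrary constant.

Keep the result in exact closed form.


Step 1. Decompose ∫((-5*z**4 + 25*z**3 - 65*z**2 + 191*z - 294)/(z**5 - 9*z**4 + 35*z**3 - 105*z**2 + 234*z - 216)) dz by partial fractions, (-5*z**4 + 25*z**3 - 65*z**2 + 191*z - 294)/(z**5 - 9*z**4 + 35*z**3 - 105*z**2 + 234*z - 216) = -2/(z**2 + 9) - 2/(z - 2) + 2/(z - 3) - 5/(z - 4): now ∫(-5/(z - 4)) dz + ∫(2/(z - 3)) dz + ∫(-2/(z - 2)) dz + ∫(-2/(z**2 + 9)) dz.
Step 2. Evaluate the standard form [assuming z > 2]: now -2*log(z - 2) + ∫(-5/(z - 4)) dz + ∫(2/(z - 3)) dz + ∫(-2/(z**2 + 9)) dz.
Step 3. Evaluate the standard form [assuming z > 3]: now 2*log(z - 3) - 2*log(z - 2) + ∫(-5/(z - 4)) dz + ∫(-2/(z**2 + 9)) dz.
Step 4. Evaluate the standard form [assuming z > 4]: now -5*log(z - 4) + 2*log(z - 3) - 2*log(z - 2) + ∫(-2/(z**2 + 9)) dz.
Step 5. Evaluate the standard form: now -5*log(z - 4) + 2*log(z - 3) - 2*log(z - 2) - 2*atan(z/3)/3.
Answer: -5*log(z - 4) + 2*log(z - 3) - 2*log(z - 2) - 2*atan(z/3)/3.


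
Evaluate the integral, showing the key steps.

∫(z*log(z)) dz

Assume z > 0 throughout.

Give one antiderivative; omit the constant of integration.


Step 1. Integrate ∫(z*log(z)) dz by parts with u = log(z), dv = (z) dz, so v = z**2/2 [assuming z > 0]: now z**2*log(z)/2 + ∫(-z/2) dz.
Step 2. Evaluate the standard form: now z**2*log(z)/2 - z**2/4.
Answer: z**2*log(z)/2 - z**2/4.


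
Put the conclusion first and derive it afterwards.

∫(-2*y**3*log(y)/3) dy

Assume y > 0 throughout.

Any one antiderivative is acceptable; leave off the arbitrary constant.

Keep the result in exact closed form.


The answer is -y**4*log(y)/6 + y**4/24.
Step 1. Integrate ∫(-2*y**3*log(y)/3) dy by parts with u = log(y), dv = (-2*y**3/3) dy, so v = -y**4/6 [assuming y > 0]: now -y**4*log(y)/6 + ∫(y**3/6) dy.
Step 2. Evaluate the standard form: now -y**4*log(y)/6 + y**4/24.
Answer: -y**4*log(y)/6 + y**4/24.


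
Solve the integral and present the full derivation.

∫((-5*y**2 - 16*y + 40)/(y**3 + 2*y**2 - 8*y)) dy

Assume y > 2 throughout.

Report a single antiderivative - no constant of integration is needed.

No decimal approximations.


Step 1. Decompose ∫((-5*y**2 - 16*y + 40)/(y**3 + 2*y**2 - 8*y)) dy by partial fractions, (-5*y**2 - 16*y + 40)/(y**3 + 2*y**2 - 8*y) = 1/(y + 4) - 1/(y - 2) - 5/y: now ∫(-5/y) dy + ∫(-1/(y - 2)) dy + ∫(1/(y + 4)) dy.
Step 2. Evaluate the standard form [assuming y > 0]: now -5*log(y) + ∫(-1/(y - 2)) dy + ∫(1/(y + 4)) dy.
Step 3. Evaluate the standard form [assuming y > -4]: now -5*log(y) + log(y + 4) + ∫(-1/(y - 2)) dy.
Step 4. Evaluate the standard form [assuming y > 2]: now -5*log(y) - log(y - 2) + log(y + 4).
Answer: -5*log(y) - log(y - 2) + log(y + 4).


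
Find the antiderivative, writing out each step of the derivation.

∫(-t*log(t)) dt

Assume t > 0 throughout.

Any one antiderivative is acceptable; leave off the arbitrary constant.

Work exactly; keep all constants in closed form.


Step 1. Integrate ∫(-t*log(t)) dt by parts with u = log(t), dv = (-t) dt, so v = -t**2/2 [assuming t > 0]: now -t**2*log(t)/2 + ∫(t/2) dt.
Step 2. Evaluate the standard form: now -t**2*log(t)/2 + t**2/4.
Answer: -t**2*log(t)/2 + t**2/4.


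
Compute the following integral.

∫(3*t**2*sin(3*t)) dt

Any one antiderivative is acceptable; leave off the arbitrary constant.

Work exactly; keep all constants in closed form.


Answer: -t**2*cos(3*t) + 2*t*sin(3*t)/3 + 2*cos(3*t)/9.


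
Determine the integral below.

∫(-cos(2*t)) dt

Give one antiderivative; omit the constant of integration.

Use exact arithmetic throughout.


Answer: -sin(2*t)/2.


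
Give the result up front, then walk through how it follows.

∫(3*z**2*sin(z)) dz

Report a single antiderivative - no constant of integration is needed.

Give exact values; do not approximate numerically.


The answer is -3*z**2*cos(z) + 6*z*sin(z) + 6*cos(z).
Step 1. Integrate ∫(3*z**2*sin(z)) dz by parts with u = z**2, dv = (3*sin(z)) dz, so v = -3*cos(z): now -3*z**2*cos(z) + ∫(6*z*cos(z)) dz.
Step 2. Integrate ∫(6*z*cos(z)) dz by parts with u = z, dv = (6*cos(z)) dz, so v = 6*sin(z): now -3*z**2*cos(z) + 6*z*sin(z) + ∫(-6*sin(z)) dz.
Step 3. Evaluate the standard form: now -3*z**2*cos(z) + 6*z*sin(z) + 6*cos(z).
Answer: -3*z**2*cos(z) + 6*z*sin(z) + 6*cos(z).


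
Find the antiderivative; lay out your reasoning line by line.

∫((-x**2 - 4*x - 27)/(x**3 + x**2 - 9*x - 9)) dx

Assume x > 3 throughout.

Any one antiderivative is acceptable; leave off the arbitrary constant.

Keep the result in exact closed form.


Step 1. Decompose ∫((-x**2 - 4*x - 27)/(x**3 + x**2 - 9*x - 9)) dx by partial fractions, (-x**2 - 4*x - 27)/(x**3 + x**2 - 9*x - 9) = -2/(x + 3) + 3/(x + 1) - 2/(x - 3): now ∫(-2/(x - 3)) dx + ∫(3/(x + 1)) dx + ∫(-2/(x + 3)) dx.
Step 2. Evaluate the standard form [assuming x > -3]: now -2*log(x + 3) + ∫(-2/(x - 3)) dx + ∫(3/(x + 1)) dx.
Step 3. Evaluate the standard form [assuming x > -1]: now 3*log(x + 1) - 2*log(x + 3) + ∫(-2/(x - 3)) dx.
Step 4. Evaluate the standard form [assuming x > 3]: now -2*log(x - 3) + 3*log(x + 1) - 2*log(x + 3).
Answer: -2*log(x - 3) + 3*log(x + 1) - 2*log(x + 3).


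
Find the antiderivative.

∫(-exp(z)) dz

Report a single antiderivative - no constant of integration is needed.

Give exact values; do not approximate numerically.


Answer: -exp(z).


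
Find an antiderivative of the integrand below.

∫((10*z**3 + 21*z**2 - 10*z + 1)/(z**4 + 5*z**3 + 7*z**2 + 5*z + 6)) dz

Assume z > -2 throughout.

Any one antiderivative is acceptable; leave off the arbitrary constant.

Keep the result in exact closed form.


Answer: 5*log(z + 2) + 5*log(z + 3) - 4*atan(z).


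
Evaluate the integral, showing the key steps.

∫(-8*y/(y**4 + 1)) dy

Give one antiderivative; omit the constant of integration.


Step 1. Substitute u = y**2, turning ∫(-8*y/(y**4 + 1)) dy into ∫(-4/(u**2 + 1)) du: now ∫(-4/(u**2 + 1)) du.
Step 2. Evaluate the standard form: now -4*atan(u).
Step 3. Substitute back u = y**2: now -4*atan(y**2).
Answer: -4*atan(y**2).


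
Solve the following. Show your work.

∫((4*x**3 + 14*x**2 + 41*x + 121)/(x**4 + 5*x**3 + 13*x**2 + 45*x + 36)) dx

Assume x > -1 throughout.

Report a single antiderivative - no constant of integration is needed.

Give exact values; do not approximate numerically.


Step 1. Decompose ∫((4*x**3 + 14*x**2 + 41*x + 121)/(x**4 + 5*x**3 + 13*x**2 + 45*x + 36)) dx by partial fractions, (4*x**3 + 14*x**2 + 41*x + 121)/(x**4 + 5*x**3 + 13*x**2 + 45*x + 36) = 1/(x**2 + 9) + 1/(x + 4) + 3/(x + 1): now ∫(3/(x + 1)) dx + ∫(1/(x + 4)) dx + ∫(1/(x**2 + 9)) dx.
Step 2. Evaluate the standard form [assuming x > -4]: now log(x + 4) + ∫(3/(x + 1)) dx + ∫(1/(x**2 + 9)) dx.
Step 3. Evaluate the standard form [assuming x > -1]: now 3*log(x + 1) + log(x + 4) + ∫(1/(x**2 + 9)) dx.
Step 4. Evaluate the standard form: now 3*log(x + 1) + log(x + 4) + atan(x/3)/3.
Answer: 3*log(x + 1) + log(x + 4) + atan(x/3)/3.


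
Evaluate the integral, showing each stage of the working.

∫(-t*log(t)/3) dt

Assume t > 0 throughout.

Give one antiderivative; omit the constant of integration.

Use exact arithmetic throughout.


Step 1. Integrate ∫(-t*log(t)/3) dt by parts with u = log(t), dv = (-t/3) dt, so v = -t**2/6 [assuming t > 0]: now -t**2*log(t)/6 + ∫(t/6) dt.
Step 2. Evaluate the standard form: now -t**2*log(t)/6 + t**2/12.
Answer: -t**2*log(t)/6 + t**2/12.


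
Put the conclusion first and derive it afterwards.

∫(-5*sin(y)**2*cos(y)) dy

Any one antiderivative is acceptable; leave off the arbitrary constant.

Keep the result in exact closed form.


The answer is -5*sin(y)**3/3.
Step 1. Substitute u = sin(y), turning ∫(-5*sin(y)**2*cos(y)) dy into ∫(-5*u**2) du: now ∫(-5*u**2) du.
Step 2. Evaluate the standard form: now -5*u**3/3.
Step 3. Substitute back u = sin(y): now -5*sin(y)**3/3.
Answer: -5*sin(y)**3/3.


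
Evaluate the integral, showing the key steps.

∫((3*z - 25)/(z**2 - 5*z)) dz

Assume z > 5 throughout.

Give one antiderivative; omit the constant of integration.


Step 1. Decompose ∫((3*z - 25)/(z**2 - 5*z)) dz by partial fractions, (3*z - 25)/(z**2 - 5*z) = -2/(z - 5) + 5/z: now ∫(5/z) dz + ∫(-2/(z - 5)) dz.
Step 2. Evaluate the standard form [assuming z > 0]: now 5*log(z) + ∫(-2/(z - 5)) dz.
Step 3. Evaluate the standard form [assuming z > 5]: now 5*log(z) - 2*log(z - 5).
Answer: 5*log(z) - 2*log(z - 5).


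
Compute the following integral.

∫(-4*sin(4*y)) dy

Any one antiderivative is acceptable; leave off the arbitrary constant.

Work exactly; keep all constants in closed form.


Answer: cos(4*y).


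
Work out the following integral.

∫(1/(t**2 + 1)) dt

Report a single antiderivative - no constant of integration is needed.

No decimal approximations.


Answer: atan(t).


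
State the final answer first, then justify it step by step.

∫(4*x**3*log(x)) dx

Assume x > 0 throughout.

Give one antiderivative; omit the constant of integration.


The answer is x**4*log(x) - x**4/4.
Step 1. Integrate ∫(4*x**3*log(x)) dx by parts with u = log(x), dv = (4*x**3) dx, so v = x**4 [assuming x > 0]: now x**4*log(x) + ∫(-x**3) dx.
Step 2. Evaluate the standard form: now x**4*log(x) - x**4/4.
Answer: x**4*log(x) - x**4/4.


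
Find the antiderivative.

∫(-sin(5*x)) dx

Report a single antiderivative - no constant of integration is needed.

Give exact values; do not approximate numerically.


Answer: cos(5*x)/5.


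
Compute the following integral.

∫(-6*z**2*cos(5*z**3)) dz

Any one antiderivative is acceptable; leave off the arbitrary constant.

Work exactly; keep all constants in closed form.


Answer: -2*sin(5*z**3)/5.


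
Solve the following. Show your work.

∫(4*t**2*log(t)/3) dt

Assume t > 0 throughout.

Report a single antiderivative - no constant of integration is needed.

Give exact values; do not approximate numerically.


Step 1. Integrate ∫(4*t**2*log(t)/3) dt by parts with u = log(t), dv = (4*t**2/3) dt, so v = 4*t**3/9 [assuming t > 0]: now 4*t**3*log(t)/9 + ∫(-4*t**2/9) dt.
Step 2. Evaluate the standard form: now 4*t**3*log(t)/9 - 4*t**3/27.
Answer: 4*t**3*log(t)/9 - 4*t**3/27.


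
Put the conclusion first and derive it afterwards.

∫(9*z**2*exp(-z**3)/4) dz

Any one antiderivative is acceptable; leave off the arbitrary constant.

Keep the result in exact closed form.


The answer is -3*exp(-z**3)/4.
Step 1. Substitute u = z**3, turning ∫(9*z**2*exp(-z**3)/4) dz into ∫(3*exp(-u)/4) du: now ∫(3*exp(-u)/4) du.
Step 2. Evaluate the standard form: now -3*exp(-u)/4.
Step 3. Substitute back u = z**3: now -3*exp(-z**3)/4.
Answer: -3*exp(-z**3)/4.


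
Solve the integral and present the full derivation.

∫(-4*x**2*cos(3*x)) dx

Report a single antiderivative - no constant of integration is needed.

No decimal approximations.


Step 1. Integrate ∫(-4*x**2*cos(3*x)) dx by parts with u = x**2, dv = (-4*cos(3*x)) dx, so v = -4*sin(3*x)/3: now -4*x**2*sin(3*x)/3 + ∫(8*x*sin(3*x)/3) dx.
Step 2. Integrate ∫(8*x*sin(3*x)/3) dx by parts with u = x, dv = (8*sin(3*x)/3) dx, so v = -8*cos(3*x)/9: now -4*x**2*sin(3*x)/3 - 8*x*cos(3*x)/9 + ∫(8*cos(3*x)/9) dx.
Step 3. Evaluate the standard form: now -4*x**2*sin(3*x)/3 - 8*x*cos(3*x)/9 + 8*sin(3*x)/27.
Answer: -4*x**2*sin(3*x)/3 - 8*x*cos(3*x)/9 + 8*sin(3*x)/27.


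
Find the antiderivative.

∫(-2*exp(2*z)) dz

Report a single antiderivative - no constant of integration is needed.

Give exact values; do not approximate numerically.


Answer: -exp(2*z).


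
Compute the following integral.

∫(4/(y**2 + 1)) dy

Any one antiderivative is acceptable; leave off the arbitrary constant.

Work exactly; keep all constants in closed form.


Answer: 4*atan(y).


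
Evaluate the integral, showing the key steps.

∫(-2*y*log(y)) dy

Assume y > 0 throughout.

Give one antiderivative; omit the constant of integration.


Step 1. Integrate ∫(-2*y*log(y)) dy by parts with u = log(y), dv = (-2*y) dy, so v = -y**2 [assuming y > 0]: now -y**2*log(y) + ∫(y) dy.
Step 2. Evaluate the standard form: now -y**2*log(y) + y**2/2.
Answer: -y**2*log(y) + y**2/2.


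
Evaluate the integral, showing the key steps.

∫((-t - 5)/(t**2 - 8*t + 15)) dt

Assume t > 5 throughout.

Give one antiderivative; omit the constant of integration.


Step 1. Decompose ∫((-t - 5)/(t**2 - 8*t + 15)) dt by partial fractions, (-t - 5)/(t**2 - 8*t + 15) = 4/(t - 3) - 5/(t - 5): now ∫(-5/(t - 5)) dt + ∫(4/(t - 3)) dt.
Step 2. Evaluate the standard form [assuming t > 3]: now 4*log(t - 3) + ∫(-5/(t - 5)) dt.
Step 3. Evaluate the standard form [assuming t > 5]: now -5*log(t - 5) + 4*log(t - 3).
Answer: -5*log(t - 5) + 4*log(t - 3).


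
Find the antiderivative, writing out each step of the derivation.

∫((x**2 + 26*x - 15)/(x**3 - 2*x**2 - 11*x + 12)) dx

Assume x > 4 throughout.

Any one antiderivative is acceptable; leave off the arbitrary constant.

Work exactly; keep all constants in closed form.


Step 1. Decompose ∫((x**2 + 26*x - 15)/(x**3 - 2*x**2 - 11*x + 12)) dx by partial fractions, (x**2 + 26*x - 15)/(x**3 - 2*x**2 - 11*x + 12) = -3/(x + 3) - 1/(x - 1) + 5/(x - 4): now ∫(5/(x - 4)) dx + ∫(-1/(x - 1)) dx + ∫(-3/(x + 3)) dx.
Step 2. Evaluate the standard form [assuming x > 1]: now -log(x - 1) + ∫(5/(x - 4)) dx + ∫(-3/(x + 3)) dx.
Step 3. Evaluate the standard form [assuming x > 4]: now 5*log(x - 4) - log(x - 1) + ∫(-3/(x + 3)) dx.
Step 4. Evaluate the standard form [assuming x > -3]: now 5*log(x - 4) - log(x - 1) - 3*log(x + 3).
Answer: 5*log(x - 4) - log(x - 1) - 3*log(x + 3).


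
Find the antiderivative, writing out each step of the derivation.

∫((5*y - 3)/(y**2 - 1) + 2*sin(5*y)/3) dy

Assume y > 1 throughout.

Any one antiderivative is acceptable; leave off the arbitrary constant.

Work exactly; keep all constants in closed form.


Step 1. Rewrite: now ∫((5*y - 3)/(y**2 - 1)) dy + ∫(2*sin(5*y)/3) dy.
Step 2. Decompose ∫((5*y - 3)/(y**2 - 1)) dy by partial fractions, (5*y - 3)/(y**2 - 1) = 4/(y + 1) + 1/(y - 1): now ∫(1/(y - 1)) dy + ∫(4/(y + 1)) dy + ∫(2*sin(5*y)/3) dy.
Step 3. Evaluate the standard form [assuming y > 1]: now log(y - 1) + ∫(4/(y + 1)) dy + ∫(2*sin(5*y)/3) dy.
Step 4. Evaluate the standard form [assuming y > -1]: now log(y - 1) + 4*log(y + 1) + ∫(2*sin(5*y)/3) dy.
Step 5. Evaluate the standard form: now log(y - 1) + 4*log(y + 1) - 2*cos(5*y)/15.
Answer: log(y - 1) + 4*log(y + 1) - 2*cos(5*y)/15.
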